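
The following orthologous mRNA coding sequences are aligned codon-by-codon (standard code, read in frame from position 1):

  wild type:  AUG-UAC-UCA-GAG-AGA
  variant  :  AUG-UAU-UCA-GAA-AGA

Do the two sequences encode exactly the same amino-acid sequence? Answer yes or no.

Codon 1: AUG Met / AUG Met — identical.
Codon 2: UAC Tyr / UAU Tyr — synonymous.
Codon 3: UCA Ser / UCA Ser — identical.
Codon 4: GAG Glu / GAA Glu — synonymous.
Codon 5: AGA Arg / AGA Arg — identical.
Nonsynonymous differences: 0 → same protein.

yes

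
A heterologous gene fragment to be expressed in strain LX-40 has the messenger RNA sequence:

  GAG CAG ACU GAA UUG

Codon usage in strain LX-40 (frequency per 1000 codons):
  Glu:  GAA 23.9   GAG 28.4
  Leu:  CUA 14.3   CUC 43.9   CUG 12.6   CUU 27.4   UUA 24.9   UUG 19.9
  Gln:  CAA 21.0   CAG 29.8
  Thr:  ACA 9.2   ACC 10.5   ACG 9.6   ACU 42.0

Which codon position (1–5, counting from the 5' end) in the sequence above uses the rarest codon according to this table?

Codon 1 GAG (Glu): 28.4 per 1000.
Codon 2 CAG (Gln): 29.8 per 1000.
Codon 3 ACU (Thr): 42.0 per 1000.
Codon 4 GAA (Glu): 23.9 per 1000.
Codon 5 UUG (Leu): 19.9 per 1000.
Lowest frequency is 19.9 at codon 5.

5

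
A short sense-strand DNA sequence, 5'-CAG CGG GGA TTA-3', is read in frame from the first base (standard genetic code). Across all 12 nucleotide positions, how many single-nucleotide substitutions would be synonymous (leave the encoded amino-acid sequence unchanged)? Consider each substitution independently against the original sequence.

10

Codon 1 (CAG, Gln): 1 synonymous substitution.
Codon 2 (CGG, Arg): 4 synonymous substitutions.
Codon 3 (GGA, Gly): 3 synonymous substitutions.
Codon 4 (TTA, Leu): 2 synonymous substitutions.
Total: 1 + 4 + 3 + 2 = 10.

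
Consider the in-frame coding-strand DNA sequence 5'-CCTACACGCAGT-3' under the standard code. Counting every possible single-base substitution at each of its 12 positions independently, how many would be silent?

Codon 1 (CCT, Pro): 3 synonymous substitutions.
Codon 2 (ACA, Thr): 3 synonymous substitutions.
Codon 3 (CGC, Arg): 3 synonymous substitutions.
Codon 4 (AGT, Ser): 1 synonymous substitution.
Total: 3 + 3 + 3 + 1 = 10.

10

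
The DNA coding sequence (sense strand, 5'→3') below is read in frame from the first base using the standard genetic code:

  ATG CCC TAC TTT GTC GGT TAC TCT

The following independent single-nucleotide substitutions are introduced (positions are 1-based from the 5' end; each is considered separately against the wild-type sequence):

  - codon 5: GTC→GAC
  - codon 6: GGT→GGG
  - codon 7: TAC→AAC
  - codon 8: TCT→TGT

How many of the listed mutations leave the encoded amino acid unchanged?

Codon 5: GTC (Val) → GAC (Asp) — missense.
Codon 6: GGT (Gly) → GGG (Gly) — synonymous.
Codon 7: TAC (Tyr) → AAC (Asn) — missense.
Codon 8: TCT (Ser) → TGT (Cys) — missense.
Synonymous: 1 of 4.

1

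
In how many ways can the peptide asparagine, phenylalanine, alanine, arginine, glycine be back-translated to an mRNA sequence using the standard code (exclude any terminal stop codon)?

384

Asn: 2 codons.
Phe: 2 codons.
Ala: 4 codons.
Arg: 6 codons.
Gly: 4 codons.
2 × 2 × 4 × 6 × 4 = 384.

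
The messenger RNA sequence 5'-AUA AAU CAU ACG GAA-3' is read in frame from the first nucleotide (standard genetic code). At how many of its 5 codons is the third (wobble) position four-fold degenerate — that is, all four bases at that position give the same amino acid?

Codon 1 AUA (Ile): third position 3-fold.
Codon 2 AAU (Asn): third position 2-fold.
Codon 3 CAU (His): third position 2-fold.
Codon 4 ACG (Thr): third position 4-fold.
Codon 5 GAA (Glu): third position 2-fold.
Four-fold degenerate third positions: 1.

1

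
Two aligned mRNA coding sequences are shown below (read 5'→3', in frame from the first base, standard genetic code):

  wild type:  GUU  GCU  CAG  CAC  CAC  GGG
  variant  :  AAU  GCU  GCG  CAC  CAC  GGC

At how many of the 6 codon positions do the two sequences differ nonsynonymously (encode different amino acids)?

Codon 1: GUU Val / AAU Asn — nonsynonymous.
Codon 2: GCU Ala / GCU Ala — identical.
Codon 3: CAG Gln / GCG Ala — nonsynonymous.
Codon 4: CAC His / CAC His — identical.
Codon 5: CAC His / CAC His — identical.
Codon 6: GGG Gly / GGC Gly — synonymous.
Nonsynonymous differences: 2.

2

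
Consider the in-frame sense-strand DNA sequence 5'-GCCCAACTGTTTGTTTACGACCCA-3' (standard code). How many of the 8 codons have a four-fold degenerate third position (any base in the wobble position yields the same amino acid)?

4

Codon 1 GCC (Ala): third position 4-fold.
Codon 2 CAA (Gln): third position 2-fold.
Codon 3 CTG (Leu): third position 4-fold.
Codon 4 TTT (Phe): third position 2-fold.
Codon 5 GTT (Val): third position 4-fold.
Codon 6 TAC (Tyr): third position 2-fold.
Codon 7 GAC (Asp): third position 2-fold.
Codon 8 CCA (Pro): third position 4-fold.
Four-fold degenerate third positions: 4.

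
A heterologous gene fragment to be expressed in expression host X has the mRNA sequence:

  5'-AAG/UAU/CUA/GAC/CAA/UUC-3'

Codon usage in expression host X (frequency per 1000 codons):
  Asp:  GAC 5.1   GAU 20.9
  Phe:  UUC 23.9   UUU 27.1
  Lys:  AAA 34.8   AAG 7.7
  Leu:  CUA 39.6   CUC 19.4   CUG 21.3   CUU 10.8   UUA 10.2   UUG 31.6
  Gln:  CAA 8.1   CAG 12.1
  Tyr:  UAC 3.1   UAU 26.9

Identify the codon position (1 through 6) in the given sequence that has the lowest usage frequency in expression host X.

Codon 1 AAG (Lys): 7.7 per 1000.
Codon 2 UAU (Tyr): 26.9 per 1000.
Codon 3 CUA (Leu): 39.6 per 1000.
Codon 4 GAC (Asp): 5.1 per 1000.
Codon 5 CAA (Gln): 8.1 per 1000.
Codon 6 UUC (Phe): 23.9 per 1000.
Lowest frequency is 5.1 at codon 4.

4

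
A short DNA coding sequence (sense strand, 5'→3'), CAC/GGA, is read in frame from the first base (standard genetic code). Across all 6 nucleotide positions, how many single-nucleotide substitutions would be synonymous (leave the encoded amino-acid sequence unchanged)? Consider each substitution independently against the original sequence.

Codon 1 (CAC, His): 1 synonymous substitution.
Codon 2 (GGA, Gly): 3 synonymous substitutions.
Total: 1 + 3 = 4.

4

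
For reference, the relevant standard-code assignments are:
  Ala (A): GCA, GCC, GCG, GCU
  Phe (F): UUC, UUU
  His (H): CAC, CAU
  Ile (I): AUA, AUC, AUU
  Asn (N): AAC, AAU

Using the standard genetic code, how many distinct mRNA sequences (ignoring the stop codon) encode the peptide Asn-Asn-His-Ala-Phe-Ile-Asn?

384

Asn: 2 codons.
Asn: 2 codons.
His: 2 codons.
Ala: 4 codons.
Phe: 2 codons.
Ile: 3 codons.
Asn: 2 codons.
2 × 2 × 2 × 4 × 2 × 3 × 2 = 384.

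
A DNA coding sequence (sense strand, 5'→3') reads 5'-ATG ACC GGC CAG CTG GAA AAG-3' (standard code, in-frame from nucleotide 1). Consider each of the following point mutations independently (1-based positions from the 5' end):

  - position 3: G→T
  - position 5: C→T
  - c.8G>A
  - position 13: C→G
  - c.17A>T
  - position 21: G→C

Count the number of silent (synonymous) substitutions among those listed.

Codon 1: ATG (Met) → ATT (Ile) — missense.
Codon 2: ACC (Thr) → ATC (Ile) — missense.
Codon 3: GGC (Gly) → GAC (Asp) — missense.
Codon 5: CTG (Leu) → GTG (Val) — missense.
Codon 6: GAA (Glu) → GTA (Val) — missense.
Codon 7: AAG (Lys) → AAC (Asn) — missense.
Synonymous: 0 of 6.

0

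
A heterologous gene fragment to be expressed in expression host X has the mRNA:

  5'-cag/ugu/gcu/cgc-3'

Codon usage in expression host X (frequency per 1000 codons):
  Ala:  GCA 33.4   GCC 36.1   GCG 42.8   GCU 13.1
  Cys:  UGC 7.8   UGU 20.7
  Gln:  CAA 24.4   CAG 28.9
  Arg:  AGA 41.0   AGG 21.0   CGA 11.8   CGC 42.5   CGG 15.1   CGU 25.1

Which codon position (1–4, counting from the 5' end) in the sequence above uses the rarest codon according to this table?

Codon 1 CAG (Gln): 28.9 per 1000.
Codon 2 UGU (Cys): 20.7 per 1000.
Codon 3 GCU (Ala): 13.1 per 1000.
Codon 4 CGC (Arg): 42.5 per 1000.
Lowest frequency is 13.1 at codon 3.

3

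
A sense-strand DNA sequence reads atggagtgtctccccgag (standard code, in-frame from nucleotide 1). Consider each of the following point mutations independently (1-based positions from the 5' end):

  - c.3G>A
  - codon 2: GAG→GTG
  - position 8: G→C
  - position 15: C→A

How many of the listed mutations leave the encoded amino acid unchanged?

Codon 1: ATG (Met) → ATA (Ile) — missense.
Codon 2: GAG (Glu) → GTG (Val) — missense.
Codon 3: TGT (Cys) → TCT (Ser) — missense.
Codon 5: CCC (Pro) → CCA (Pro) — synonymous.
Synonymous: 1 of 4.

1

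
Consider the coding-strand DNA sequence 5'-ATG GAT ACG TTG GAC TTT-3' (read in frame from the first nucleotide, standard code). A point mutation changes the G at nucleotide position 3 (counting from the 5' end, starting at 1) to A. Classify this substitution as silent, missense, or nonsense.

missense

Position 3 falls in codon 1: ATG → Met.
After the substitution the codon is ATA → Ile.
Met ≠ Ile, so this is a missense mutation.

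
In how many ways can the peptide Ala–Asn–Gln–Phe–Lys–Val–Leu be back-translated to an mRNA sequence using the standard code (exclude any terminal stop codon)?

Ala: 4 codons.
Asn: 2 codons.
Gln: 2 codons.
Phe: 2 codons.
Lys: 2 codons.
Val: 4 codons.
Leu: 6 codons.
4 × 2 × 2 × 2 × 2 × 4 × 6 = 1536.

1536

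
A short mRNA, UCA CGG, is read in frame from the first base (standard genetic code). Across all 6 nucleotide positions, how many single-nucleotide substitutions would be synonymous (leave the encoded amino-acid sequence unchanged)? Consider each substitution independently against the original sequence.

7

Codon 1 (UCA, Ser): 3 synonymous substitutions.
Codon 2 (CGG, Arg): 4 synonymous substitutions.
Total: 3 + 4 = 7.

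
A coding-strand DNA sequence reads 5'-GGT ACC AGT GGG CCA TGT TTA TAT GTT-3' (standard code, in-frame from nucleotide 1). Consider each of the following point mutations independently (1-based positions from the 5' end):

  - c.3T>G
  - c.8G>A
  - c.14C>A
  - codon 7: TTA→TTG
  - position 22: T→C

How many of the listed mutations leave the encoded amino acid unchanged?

2

Codon 1: GGT (Gly) → GGG (Gly) — synonymous.
Codon 3: AGT (Ser) → AAT (Asn) — missense.
Codon 5: CCA (Pro) → CAA (Gln) — missense.
Codon 7: TTA (Leu) → TTG (Leu) — synonymous.
Codon 8: TAT (Tyr) → CAT (His) — missense.
Synonymous: 2 of 5.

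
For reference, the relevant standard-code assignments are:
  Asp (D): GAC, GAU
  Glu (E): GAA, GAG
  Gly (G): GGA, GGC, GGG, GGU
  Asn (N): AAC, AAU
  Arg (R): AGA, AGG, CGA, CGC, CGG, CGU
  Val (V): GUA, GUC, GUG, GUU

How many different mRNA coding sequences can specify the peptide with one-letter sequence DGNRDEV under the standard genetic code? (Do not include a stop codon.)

Asp: 2 codons.
Gly: 4 codons.
Asn: 2 codons.
Arg: 6 codons.
Asp: 2 codons.
Glu: 2 codons.
Val: 4 codons.
2 × 4 × 2 × 6 × 2 × 2 × 4 = 1536.

1536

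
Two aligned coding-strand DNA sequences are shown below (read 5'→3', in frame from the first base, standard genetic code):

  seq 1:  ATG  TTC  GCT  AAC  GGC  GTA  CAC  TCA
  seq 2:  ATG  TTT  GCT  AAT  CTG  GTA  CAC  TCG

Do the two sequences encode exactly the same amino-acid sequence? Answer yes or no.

Codon 1: ATG Met / ATG Met — identical.
Codon 2: TTC Phe / TTT Phe — synonymous.
Codon 3: GCT Ala / GCT Ala — identical.
Codon 4: AAC Asn / AAT Asn — synonymous.
Codon 5: GGC Gly / CTG Leu — nonsynonymous.
Codon 6: GTA Val / GTA Val — identical.
Codon 7: CAC His / CAC His — identical.
Codon 8: TCA Ser / TCG Ser — synonymous.
Nonsynonymous differences: 1 → different protein.

no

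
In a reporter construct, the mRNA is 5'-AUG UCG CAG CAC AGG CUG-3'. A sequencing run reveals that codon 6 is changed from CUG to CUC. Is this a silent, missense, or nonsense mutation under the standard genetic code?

Position 18 falls in codon 6: CUG → Leu.
After the substitution the codon is CUC → Leu.
Both encode Leu, so the change is synonymous.

silent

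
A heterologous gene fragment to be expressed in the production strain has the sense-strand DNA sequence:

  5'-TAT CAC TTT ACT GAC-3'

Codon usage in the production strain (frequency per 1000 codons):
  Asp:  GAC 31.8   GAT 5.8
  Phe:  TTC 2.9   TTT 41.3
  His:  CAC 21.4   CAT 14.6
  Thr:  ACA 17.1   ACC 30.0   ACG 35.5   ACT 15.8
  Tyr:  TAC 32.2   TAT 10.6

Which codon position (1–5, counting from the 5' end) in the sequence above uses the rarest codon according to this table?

Codon 1 TAT (Tyr): 10.6 per 1000.
Codon 2 CAC (His): 21.4 per 1000.
Codon 3 TTT (Phe): 41.3 per 1000.
Codon 4 ACT (Thr): 15.8 per 1000.
Codon 5 GAC (Asp): 31.8 per 1000.
Lowest frequency is 10.6 at codon 1.

1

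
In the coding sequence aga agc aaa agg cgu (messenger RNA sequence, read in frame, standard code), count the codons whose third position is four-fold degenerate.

1

Codon 1 AGA (Arg): third position 2-fold.
Codon 2 AGC (Ser): third position 2-fold.
Codon 3 AAA (Lys): third position 2-fold.
Codon 4 AGG (Arg): third position 2-fold.
Codon 5 CGU (Arg): third position 4-fold.
Four-fold degenerate third positions: 1.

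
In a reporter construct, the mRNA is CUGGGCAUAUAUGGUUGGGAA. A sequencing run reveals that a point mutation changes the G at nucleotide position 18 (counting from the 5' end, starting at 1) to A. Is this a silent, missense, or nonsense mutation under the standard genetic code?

nonsense

Position 18 falls in codon 6: UGG → Trp.
After the substitution the codon is UGA → Stop.
The new codon is a stop codon, so this is a nonsense mutation.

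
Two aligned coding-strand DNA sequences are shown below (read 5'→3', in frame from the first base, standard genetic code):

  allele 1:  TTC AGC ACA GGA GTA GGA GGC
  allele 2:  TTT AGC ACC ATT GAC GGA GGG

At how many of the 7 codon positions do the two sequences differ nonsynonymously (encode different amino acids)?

Codon 1: TTC Phe / TTT Phe — synonymous.
Codon 2: AGC Ser / AGC Ser — identical.
Codon 3: ACA Thr / ACC Thr — synonymous.
Codon 4: GGA Gly / ATT Ile — nonsynonymous.
Codon 5: GTA Val / GAC Asp — nonsynonymous.
Codon 6: GGA Gly / GGA Gly — identical.
Codon 7: GGC Gly / GGG Gly — synonymous.
Nonsynonymous differences: 2.

2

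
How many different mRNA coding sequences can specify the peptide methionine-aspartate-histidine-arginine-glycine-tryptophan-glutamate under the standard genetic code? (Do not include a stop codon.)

Met: 1 codon.
Asp: 2 codons.
His: 2 codons.
Arg: 6 codons.
Gly: 4 codons.
Trp: 1 codon.
Glu: 2 codons.
1 × 2 × 2 × 6 × 4 × 1 × 2 = 192.

192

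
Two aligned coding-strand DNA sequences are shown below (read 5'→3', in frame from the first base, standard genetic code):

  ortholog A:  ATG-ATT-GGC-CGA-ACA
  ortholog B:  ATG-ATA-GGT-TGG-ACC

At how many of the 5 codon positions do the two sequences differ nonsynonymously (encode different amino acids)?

Codon 1: ATG Met / ATG Met — identical.
Codon 2: ATT Ile / ATA Ile — synonymous.
Codon 3: GGC Gly / GGT Gly — synonymous.
Codon 4: CGA Arg / TGG Trp — nonsynonymous.
Codon 5: ACA Thr / ACC Thr — synonymous.
Nonsynonymous differences: 1.

1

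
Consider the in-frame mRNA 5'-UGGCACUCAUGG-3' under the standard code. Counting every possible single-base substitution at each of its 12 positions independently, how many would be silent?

4

Codon 1 (UGG, Trp): 0 synonymous substitutions.
Codon 2 (CAC, His): 1 synonymous substitution.
Codon 3 (UCA, Ser): 3 synonymous substitutions.
Codon 4 (UGG, Trp): 0 synonymous substitutions.
Total: 0 + 1 + 3 + 0 = 4.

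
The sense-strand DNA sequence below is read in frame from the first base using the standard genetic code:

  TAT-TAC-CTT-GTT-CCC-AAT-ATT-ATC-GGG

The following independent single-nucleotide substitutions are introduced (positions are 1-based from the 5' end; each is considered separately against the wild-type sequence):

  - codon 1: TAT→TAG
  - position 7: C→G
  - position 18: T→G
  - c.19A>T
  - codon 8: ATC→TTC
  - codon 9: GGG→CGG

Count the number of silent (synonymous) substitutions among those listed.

0

Codon 1: TAT (Tyr) → TAG (Stop) — nonsense.
Codon 3: CTT (Leu) → GTT (Val) — missense.
Codon 6: AAT (Asn) → AAG (Lys) — missense.
Codon 7: ATT (Ile) → TTT (Phe) — missense.
Codon 8: ATC (Ile) → TTC (Phe) — missense.
Codon 9: GGG (Gly) → CGG (Arg) — missense.
Synonymous: 0 of 6.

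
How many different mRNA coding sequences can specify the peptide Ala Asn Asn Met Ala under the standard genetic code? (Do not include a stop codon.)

64

Ala: 4 codons.
Asn: 2 codons.
Asn: 2 codons.
Met: 1 codon.
Ala: 4 codons.
4 × 2 × 2 × 1 × 4 = 64.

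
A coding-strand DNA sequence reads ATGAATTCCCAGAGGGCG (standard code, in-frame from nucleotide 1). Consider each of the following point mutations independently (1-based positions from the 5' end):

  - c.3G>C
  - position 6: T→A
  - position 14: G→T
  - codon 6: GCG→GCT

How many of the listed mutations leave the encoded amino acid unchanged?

1

Codon 1: ATG (Met) → ATC (Ile) — missense.
Codon 2: AAT (Asn) → AAA (Lys) — missense.
Codon 5: AGG (Arg) → ATG (Met) — missense.
Codon 6: GCG (Ala) → GCT (Ala) — synonymous.
Synonymous: 1 of 4.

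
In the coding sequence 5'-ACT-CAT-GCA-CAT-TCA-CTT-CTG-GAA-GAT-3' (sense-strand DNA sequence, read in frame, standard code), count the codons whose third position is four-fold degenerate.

5

Codon 1 ACT (Thr): third position 4-fold.
Codon 2 CAT (His): third position 2-fold.
Codon 3 GCA (Ala): third position 4-fold.
Codon 4 CAT (His): third position 2-fold.
Codon 5 TCA (Ser): third position 4-fold.
Codon 6 CTT (Leu): third position 4-fold.
Codon 7 CTG (Leu): third position 4-fold.
Codon 8 GAA (Glu): third position 2-fold.
Codon 9 GAT (Asp): third position 2-fold.
Four-fold degenerate third positions: 5.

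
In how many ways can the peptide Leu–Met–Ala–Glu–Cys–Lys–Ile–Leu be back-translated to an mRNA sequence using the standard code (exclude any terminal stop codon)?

Leu: 6 codons.
Met: 1 codon.
Ala: 4 codons.
Glu: 2 codons.
Cys: 2 codons.
Lys: 2 codons.
Ile: 3 codons.
Leu: 6 codons.
6 × 1 × 4 × 2 × 2 × 2 × 3 × 6 = 3456.

3456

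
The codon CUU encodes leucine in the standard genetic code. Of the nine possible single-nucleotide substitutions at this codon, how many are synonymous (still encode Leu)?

Position 1: none → 0 synonymous.
Position 2: none → 0 synonymous.
Position 3: CUC, CUA, CUG → 3 synonymous.
Total: 0 + 0 + 3 = 3.

3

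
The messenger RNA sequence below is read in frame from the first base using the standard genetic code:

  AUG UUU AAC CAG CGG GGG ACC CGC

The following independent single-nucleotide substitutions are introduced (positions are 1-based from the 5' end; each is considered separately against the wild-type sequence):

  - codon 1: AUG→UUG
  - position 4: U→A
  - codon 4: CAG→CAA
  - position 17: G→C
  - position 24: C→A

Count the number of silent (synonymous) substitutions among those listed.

Codon 1: AUG (Met) → UUG (Leu) — missense.
Codon 2: UUU (Phe) → AUU (Ile) — missense.
Codon 4: CAG (Gln) → CAA (Gln) — synonymous.
Codon 6: GGG (Gly) → GCG (Ala) — missense.
Codon 8: CGC (Arg) → CGA (Arg) — synonymous.
Synonymous: 2 of 5.

2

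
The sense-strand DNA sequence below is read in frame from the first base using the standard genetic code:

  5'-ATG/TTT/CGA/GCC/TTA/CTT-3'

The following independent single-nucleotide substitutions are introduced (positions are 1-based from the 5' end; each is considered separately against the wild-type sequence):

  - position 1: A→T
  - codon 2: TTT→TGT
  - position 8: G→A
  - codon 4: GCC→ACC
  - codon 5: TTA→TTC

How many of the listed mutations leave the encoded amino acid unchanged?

Codon 1: ATG (Met) → TTG (Leu) — missense.
Codon 2: TTT (Phe) → TGT (Cys) — missense.
Codon 3: CGA (Arg) → CAA (Gln) — missense.
Codon 4: GCC (Ala) → ACC (Thr) — missense.
Codon 5: TTA (Leu) → TTC (Phe) — missense.
Synonymous: 0 of 5.

0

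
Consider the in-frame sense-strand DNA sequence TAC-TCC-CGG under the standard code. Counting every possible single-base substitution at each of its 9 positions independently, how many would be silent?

Codon 1 (TAC, Tyr): 1 synonymous substitution.
Codon 2 (TCC, Ser): 3 synonymous substitutions.
Codon 3 (CGG, Arg): 4 synonymous substitutions.
Total: 1 + 3 + 4 = 8.

8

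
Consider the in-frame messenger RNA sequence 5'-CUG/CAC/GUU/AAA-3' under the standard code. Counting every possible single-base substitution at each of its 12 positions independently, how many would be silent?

Codon 1 (CUG, Leu): 4 synonymous substitutions.
Codon 2 (CAC, His): 1 synonymous substitution.
Codon 3 (GUU, Val): 3 synonymous substitutions.
Codon 4 (AAA, Lys): 1 synonymous substitution.
Total: 4 + 1 + 3 + 1 = 9.

9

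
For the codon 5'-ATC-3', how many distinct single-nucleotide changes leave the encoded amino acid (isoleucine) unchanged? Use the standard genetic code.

Position 1: none → 0 synonymous.
Position 2: none → 0 synonymous.
Position 3: ATT, ATA → 2 synonymous.
Total: 0 + 0 + 2 = 2.

2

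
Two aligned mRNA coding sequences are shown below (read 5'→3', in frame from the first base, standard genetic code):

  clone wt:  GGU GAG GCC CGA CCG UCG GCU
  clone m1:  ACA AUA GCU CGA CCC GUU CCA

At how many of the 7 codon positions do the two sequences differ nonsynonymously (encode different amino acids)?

4

Codon 1: GGU Gly / ACA Thr — nonsynonymous.
Codon 2: GAG Glu / AUA Ile — nonsynonymous.
Codon 3: GCC Ala / GCU Ala — synonymous.
Codon 4: CGA Arg / CGA Arg — identical.
Codon 5: CCG Pro / CCC Pro — synonymous.
Codon 6: UCG Ser / GUU Val — nonsynonymous.
Codon 7: GCU Ala / CCA Pro — nonsynonymous.
Nonsynonymous differences: 4.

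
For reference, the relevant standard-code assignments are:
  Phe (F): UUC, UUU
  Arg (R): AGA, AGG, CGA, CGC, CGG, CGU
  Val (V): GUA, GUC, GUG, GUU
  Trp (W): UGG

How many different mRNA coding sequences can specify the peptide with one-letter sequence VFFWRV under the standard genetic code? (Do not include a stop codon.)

Val: 4 codons.
Phe: 2 codons.
Phe: 2 codons.
Trp: 1 codon.
Arg: 6 codons.
Val: 4 codons.
4 × 2 × 2 × 1 × 6 × 4 = 384.

384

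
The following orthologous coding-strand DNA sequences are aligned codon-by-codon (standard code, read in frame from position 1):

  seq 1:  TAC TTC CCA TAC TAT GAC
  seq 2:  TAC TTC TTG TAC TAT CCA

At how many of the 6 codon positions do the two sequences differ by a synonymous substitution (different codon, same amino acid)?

0

Codon 1: TAC Tyr / TAC Tyr — identical.
Codon 2: TTC Phe / TTC Phe — identical.
Codon 3: CCA Pro / TTG Leu — nonsynonymous.
Codon 4: TAC Tyr / TAC Tyr — identical.
Codon 5: TAT Tyr / TAT Tyr — identical.
Codon 6: GAC Asp / CCA Pro — nonsynonymous.
Synonymous differences: 0.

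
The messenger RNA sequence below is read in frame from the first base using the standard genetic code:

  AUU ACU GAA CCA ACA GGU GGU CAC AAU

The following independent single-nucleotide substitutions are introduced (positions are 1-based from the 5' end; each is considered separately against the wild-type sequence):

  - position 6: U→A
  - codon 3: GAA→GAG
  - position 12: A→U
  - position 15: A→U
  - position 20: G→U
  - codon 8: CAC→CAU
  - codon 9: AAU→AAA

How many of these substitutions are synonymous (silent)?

Codon 2: ACU (Thr) → ACA (Thr) — synonymous.
Codon 3: GAA (Glu) → GAG (Glu) — synonymous.
Codon 4: CCA (Pro) → CCU (Pro) — synonymous.
Codon 5: ACA (Thr) → ACU (Thr) — synonymous.
Codon 7: GGU (Gly) → GUU (Val) — missense.
Codon 8: CAC (His) → CAU (His) — synonymous.
Codon 9: AAU (Asn) → AAA (Lys) — missense.
Synonymous: 5 of 7.

5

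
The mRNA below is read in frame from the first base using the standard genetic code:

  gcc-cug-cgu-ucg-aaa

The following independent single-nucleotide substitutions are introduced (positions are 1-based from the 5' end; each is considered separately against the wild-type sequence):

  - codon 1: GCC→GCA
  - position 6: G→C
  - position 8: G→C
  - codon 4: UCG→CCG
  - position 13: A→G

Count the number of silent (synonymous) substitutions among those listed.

2

Codon 1: GCC (Ala) → GCA (Ala) — synonymous.
Codon 2: CUG (Leu) → CUC (Leu) — synonymous.
Codon 3: CGU (Arg) → CCU (Pro) — missense.
Codon 4: UCG (Ser) → CCG (Pro) — missense.
Codon 5: AAA (Lys) → GAA (Glu) — missense.
Synonymous: 2 of 5.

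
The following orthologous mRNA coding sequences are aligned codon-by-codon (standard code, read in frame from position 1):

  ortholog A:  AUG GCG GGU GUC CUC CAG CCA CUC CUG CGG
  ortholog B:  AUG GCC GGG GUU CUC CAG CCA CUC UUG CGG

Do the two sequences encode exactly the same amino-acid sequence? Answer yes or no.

yes

Codon 1: AUG Met / AUG Met — identical.
Codon 2: GCG Ala / GCC Ala — synonymous.
Codon 3: GGU Gly / GGG Gly — synonymous.
Codon 4: GUC Val / GUU Val — synonymous.
Codon 5: CUC Leu / CUC Leu — identical.
Codon 6: CAG Gln / CAG Gln — identical.
Codon 7: CCA Pro / CCA Pro — identical.
Codon 8: CUC Leu / CUC Leu — identical.
Codon 9: CUG Leu / UUG Leu — synonymous.
Codon 10: CGG Arg / CGG Arg — identical.
Nonsynonymous differences: 0 → same protein.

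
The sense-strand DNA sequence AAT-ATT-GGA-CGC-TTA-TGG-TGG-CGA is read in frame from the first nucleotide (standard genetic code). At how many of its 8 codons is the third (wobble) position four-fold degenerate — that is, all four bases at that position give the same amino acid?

Codon 1 AAT (Asn): third position 2-fold.
Codon 2 ATT (Ile): third position 3-fold.
Codon 3 GGA (Gly): third position 4-fold.
Codon 4 CGC (Arg): third position 4-fold.
Codon 5 TTA (Leu): third position 2-fold.
Codon 6 TGG (Trp): third position 1-fold.
Codon 7 TGG (Trp): third position 1-fold.
Codon 8 CGA (Arg): third position 4-fold.
Four-fold degenerate third positions: 3.

3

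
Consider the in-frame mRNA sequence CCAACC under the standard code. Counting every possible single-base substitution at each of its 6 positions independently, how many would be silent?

Codon 1 (CCA, Pro): 3 synonymous substitutions.
Codon 2 (ACC, Thr): 3 synonymous substitutions.
Total: 3 + 3 = 6.

6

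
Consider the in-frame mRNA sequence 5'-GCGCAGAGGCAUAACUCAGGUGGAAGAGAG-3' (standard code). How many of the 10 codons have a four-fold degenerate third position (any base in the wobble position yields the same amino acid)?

4

Codon 1 GCG (Ala): third position 4-fold.
Codon 2 CAG (Gln): third position 2-fold.
Codon 3 AGG (Arg): third position 2-fold.
Codon 4 CAU (His): third position 2-fold.
Codon 5 AAC (Asn): third position 2-fold.
Codon 6 UCA (Ser): third position 4-fold.
Codon 7 GGU (Gly): third position 4-fold.
Codon 8 GGA (Gly): third position 4-fold.
Codon 9 AGA (Arg): third position 2-fold.
Codon 10 GAG (Glu): third position 2-fold.
Four-fold degenerate third positions: 4.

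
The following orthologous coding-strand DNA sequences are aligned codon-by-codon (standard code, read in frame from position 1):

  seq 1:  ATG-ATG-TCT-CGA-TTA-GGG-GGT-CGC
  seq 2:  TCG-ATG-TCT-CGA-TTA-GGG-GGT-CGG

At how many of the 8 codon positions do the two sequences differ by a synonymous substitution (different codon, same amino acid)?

1

Codon 1: ATG Met / TCG Ser — nonsynonymous.
Codon 2: ATG Met / ATG Met — identical.
Codon 3: TCT Ser / TCT Ser — identical.
Codon 4: CGA Arg / CGA Arg — identical.
Codon 5: TTA Leu / TTA Leu — identical.
Codon 6: GGG Gly / GGG Gly — identical.
Codon 7: GGT Gly / GGT Gly — identical.
Codon 8: CGC Arg / CGG Arg — synonymous.
Synonymous differences: 1.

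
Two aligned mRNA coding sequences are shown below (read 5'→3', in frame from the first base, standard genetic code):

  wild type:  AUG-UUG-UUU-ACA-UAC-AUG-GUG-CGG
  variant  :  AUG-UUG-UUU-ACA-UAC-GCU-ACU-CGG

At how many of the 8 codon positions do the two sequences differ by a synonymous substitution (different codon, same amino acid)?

0

Codon 1: AUG Met / AUG Met — identical.
Codon 2: UUG Leu / UUG Leu — identical.
Codon 3: UUU Phe / UUU Phe — identical.
Codon 4: ACA Thr / ACA Thr — identical.
Codon 5: UAC Tyr / UAC Tyr — identical.
Codon 6: AUG Met / GCU Ala — nonsynonymous.
Codon 7: GUG Val / ACU Thr — nonsynonymous.
Codon 8: CGG Arg / CGG Arg — identical.
Synonymous differences: 0.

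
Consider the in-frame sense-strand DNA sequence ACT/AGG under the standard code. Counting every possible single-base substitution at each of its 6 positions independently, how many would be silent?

Codon 1 (ACT, Thr): 3 synonymous substitutions.
Codon 2 (AGG, Arg): 2 synonymous substitutions.
Total: 3 + 2 = 5.

5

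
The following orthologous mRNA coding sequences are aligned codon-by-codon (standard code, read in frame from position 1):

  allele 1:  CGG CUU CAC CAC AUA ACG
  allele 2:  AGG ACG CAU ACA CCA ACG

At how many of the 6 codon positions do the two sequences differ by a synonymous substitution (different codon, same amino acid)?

2

Codon 1: CGG Arg / AGG Arg — synonymous.
Codon 2: CUU Leu / ACG Thr — nonsynonymous.
Codon 3: CAC His / CAU His — synonymous.
Codon 4: CAC His / ACA Thr — nonsynonymous.
Codon 5: AUA Ile / CCA Pro — nonsynonymous.
Codon 6: ACG Thr / ACG Thr — identical.
Synonymous differences: 2.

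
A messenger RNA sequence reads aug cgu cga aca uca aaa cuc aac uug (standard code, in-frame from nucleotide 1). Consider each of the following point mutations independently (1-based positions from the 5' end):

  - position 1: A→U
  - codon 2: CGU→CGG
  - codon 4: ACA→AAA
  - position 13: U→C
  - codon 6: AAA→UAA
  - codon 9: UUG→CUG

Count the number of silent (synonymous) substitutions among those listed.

2

Codon 1: AUG (Met) → UUG (Leu) — missense.
Codon 2: CGU (Arg) → CGG (Arg) — synonymous.
Codon 4: ACA (Thr) → AAA (Lys) — missense.
Codon 5: UCA (Ser) → CCA (Pro) — missense.
Codon 6: AAA (Lys) → UAA (Stop) — nonsense.
Codon 9: UUG (Leu) → CUG (Leu) — synonymous.
Synonymous: 2 of 6.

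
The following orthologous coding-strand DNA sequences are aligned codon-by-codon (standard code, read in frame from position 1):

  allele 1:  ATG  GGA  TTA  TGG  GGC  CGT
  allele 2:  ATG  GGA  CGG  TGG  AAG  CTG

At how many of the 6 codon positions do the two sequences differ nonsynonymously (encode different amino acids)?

Codon 1: ATG Met / ATG Met — identical.
Codon 2: GGA Gly / GGA Gly — identical.
Codon 3: TTA Leu / CGG Arg — nonsynonymous.
Codon 4: TGG Trp / TGG Trp — identical.
Codon 5: GGC Gly / AAG Lys — nonsynonymous.
Codon 6: CGT Arg / CTG Leu — nonsynonymous.
Nonsynonymous differences: 3.

3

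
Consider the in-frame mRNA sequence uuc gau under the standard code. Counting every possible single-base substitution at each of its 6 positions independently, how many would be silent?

2

Codon 1 (UUC, Phe): 1 synonymous substitution.
Codon 2 (GAU, Asp): 1 synonymous substitution.
Total: 1 + 1 = 2.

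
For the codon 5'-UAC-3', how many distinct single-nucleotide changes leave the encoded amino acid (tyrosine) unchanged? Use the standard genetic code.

1

Position 1: none → 0 synonymous.
Position 2: none → 0 synonymous.
Position 3: UAU → 1 synonymous.
Total: 0 + 0 + 1 = 1.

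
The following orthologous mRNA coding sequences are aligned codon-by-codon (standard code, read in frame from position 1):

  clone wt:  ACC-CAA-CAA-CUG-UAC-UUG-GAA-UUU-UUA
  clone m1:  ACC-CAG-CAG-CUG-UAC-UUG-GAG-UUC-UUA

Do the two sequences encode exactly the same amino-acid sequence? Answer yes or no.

Codon 1: ACC Thr / ACC Thr — identical.
Codon 2: CAA Gln / CAG Gln — synonymous.
Codon 3: CAA Gln / CAG Gln — synonymous.
Codon 4: CUG Leu / CUG Leu — identical.
Codon 5: UAC Tyr / UAC Tyr — identical.
Codon 6: UUG Leu / UUG Leu — identical.
Codon 7: GAA Glu / GAG Glu — synonymous.
Codon 8: UUU Phe / UUC Phe — synonymous.
Codon 9: UUA Leu / UUA Leu — identical.
Nonsynonymous differences: 0 → same protein.

yes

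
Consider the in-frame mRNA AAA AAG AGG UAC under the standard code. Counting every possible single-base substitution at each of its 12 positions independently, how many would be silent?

Codon 1 (AAA, Lys): 1 synonymous substitution.
Codon 2 (AAG, Lys): 1 synonymous substitution.
Codon 3 (AGG, Arg): 2 synonymous substitutions.
Codon 4 (UAC, Tyr): 1 synonymous substitution.
Total: 1 + 1 + 2 + 1 = 5.

5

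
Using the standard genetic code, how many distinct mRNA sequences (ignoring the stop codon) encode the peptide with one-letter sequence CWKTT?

Cys: 2 codons.
Trp: 1 codon.
Lys: 2 codons.
Thr: 4 codons.
Thr: 4 codons.
2 × 1 × 2 × 4 × 4 = 64.

64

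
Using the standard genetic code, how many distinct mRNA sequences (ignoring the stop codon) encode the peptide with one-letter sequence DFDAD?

Asp: 2 codons.
Phe: 2 codons.
Asp: 2 codons.
Ala: 4 codons.
Asp: 2 codons.
2 × 2 × 2 × 4 × 2 = 64.

64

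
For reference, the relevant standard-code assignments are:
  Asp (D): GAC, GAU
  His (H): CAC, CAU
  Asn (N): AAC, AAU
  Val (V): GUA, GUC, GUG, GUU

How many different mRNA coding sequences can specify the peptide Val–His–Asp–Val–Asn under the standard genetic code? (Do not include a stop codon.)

128

Val: 4 codons.
His: 2 codons.
Asp: 2 codons.
Val: 4 codons.
Asn: 2 codons.
4 × 2 × 2 × 4 × 2 = 128.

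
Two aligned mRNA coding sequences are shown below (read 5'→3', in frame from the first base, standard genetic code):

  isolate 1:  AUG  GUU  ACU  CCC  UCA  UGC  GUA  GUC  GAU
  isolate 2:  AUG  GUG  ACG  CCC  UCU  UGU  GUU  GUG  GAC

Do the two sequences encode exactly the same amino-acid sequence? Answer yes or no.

Codon 1: AUG Met / AUG Met — identical.
Codon 2: GUU Val / GUG Val — synonymous.
Codon 3: ACU Thr / ACG Thr — synonymous.
Codon 4: CCC Pro / CCC Pro — identical.
Codon 5: UCA Ser / UCU Ser — synonymous.
Codon 6: UGC Cys / UGU Cys — synonymous.
Codon 7: GUA Val / GUU Val — synonymous.
Codon 8: GUC Val / GUG Val — synonymous.
Codon 9: GAU Asp / GAC Asp — synonymous.
Nonsynonymous differences: 0 → same protein.

yes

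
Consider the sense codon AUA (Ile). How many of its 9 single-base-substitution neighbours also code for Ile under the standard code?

2

Position 1: none → 0 synonymous.
Position 2: none → 0 synonymous.
Position 3: AUU, AUC → 2 synonymous.
Total: 0 + 0 + 2 = 2.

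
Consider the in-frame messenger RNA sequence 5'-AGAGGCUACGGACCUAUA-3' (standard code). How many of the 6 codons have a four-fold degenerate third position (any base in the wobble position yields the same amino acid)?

3

Codon 1 AGA (Arg): third position 2-fold.
Codon 2 GGC (Gly): third position 4-fold.
Codon 3 UAC (Tyr): third position 2-fold.
Codon 4 GGA (Gly): third position 4-fold.
Codon 5 CCU (Pro): third position 4-fold.
Codon 6 AUA (Ile): third position 3-fold.
Four-fold degenerate third positions: 3.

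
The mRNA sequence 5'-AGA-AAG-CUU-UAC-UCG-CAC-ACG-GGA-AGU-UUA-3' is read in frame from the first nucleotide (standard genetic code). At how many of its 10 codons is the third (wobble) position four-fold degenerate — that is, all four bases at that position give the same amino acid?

4

Codon 1 AGA (Arg): third position 2-fold.
Codon 2 AAG (Lys): third position 2-fold.
Codon 3 CUU (Leu): third position 4-fold.
Codon 4 UAC (Tyr): third position 2-fold.
Codon 5 UCG (Ser): third position 4-fold.
Codon 6 CAC (His): third position 2-fold.
Codon 7 ACG (Thr): third position 4-fold.
Codon 8 GGA (Gly): third position 4-fold.
Codon 9 AGU (Ser): third position 2-fold.
Codon 10 UUA (Leu): third position 2-fold.
Four-fold degenerate third positions: 4.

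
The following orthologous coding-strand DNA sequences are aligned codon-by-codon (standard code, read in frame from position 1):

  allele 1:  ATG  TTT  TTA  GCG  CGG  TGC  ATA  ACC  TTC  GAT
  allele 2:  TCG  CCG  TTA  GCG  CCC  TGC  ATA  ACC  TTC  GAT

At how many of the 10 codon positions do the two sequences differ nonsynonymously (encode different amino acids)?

3

Codon 1: ATG Met / TCG Ser — nonsynonymous.
Codon 2: TTT Phe / CCG Pro — nonsynonymous.
Codon 3: TTA Leu / TTA Leu — identical.
Codon 4: GCG Ala / GCG Ala — identical.
Codon 5: CGG Arg / CCC Pro — nonsynonymous.
Codon 6: TGC Cys / TGC Cys — identical.
Codon 7: ATA Ile / ATA Ile — identical.
Codon 8: ACC Thr / ACC Thr — identical.
Codon 9: TTC Phe / TTC Phe — identical.
Codon 10: GAT Asp / GAT Asp — identical.
Nonsynonymous differences: 3.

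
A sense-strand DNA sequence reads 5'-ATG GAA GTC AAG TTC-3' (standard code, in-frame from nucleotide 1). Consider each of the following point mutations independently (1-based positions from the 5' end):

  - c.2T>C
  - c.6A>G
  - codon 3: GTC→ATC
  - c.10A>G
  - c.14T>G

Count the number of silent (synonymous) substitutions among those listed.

1

Codon 1: ATG (Met) → ACG (Thr) — missense.
Codon 2: GAA (Glu) → GAG (Glu) — synonymous.
Codon 3: GTC (Val) → ATC (Ile) — missense.
Codon 4: AAG (Lys) → GAG (Glu) — missense.
Codon 5: TTC (Phe) → TGC (Cys) — missense.
Synonymous: 1 of 5.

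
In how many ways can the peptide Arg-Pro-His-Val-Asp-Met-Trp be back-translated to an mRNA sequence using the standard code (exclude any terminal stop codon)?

384

Arg: 6 codons.
Pro: 4 codons.
His: 2 codons.
Val: 4 codons.
Asp: 2 codons.
Met: 1 codon.
Trp: 1 codon.
6 × 4 × 2 × 4 × 2 × 1 × 1 = 384.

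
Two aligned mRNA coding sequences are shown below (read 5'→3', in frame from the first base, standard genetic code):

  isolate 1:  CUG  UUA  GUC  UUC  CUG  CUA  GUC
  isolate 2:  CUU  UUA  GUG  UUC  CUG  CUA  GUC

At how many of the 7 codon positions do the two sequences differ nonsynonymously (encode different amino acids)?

0

Codon 1: CUG Leu / CUU Leu — synonymous.
Codon 2: UUA Leu / UUA Leu — identical.
Codon 3: GUC Val / GUG Val — synonymous.
Codon 4: UUC Phe / UUC Phe — identical.
Codon 5: CUG Leu / CUG Leu — identical.
Codon 6: CUA Leu / CUA Leu — identical.
Codon 7: GUC Val / GUC Val — identical.
Nonsynonymous differences: 0.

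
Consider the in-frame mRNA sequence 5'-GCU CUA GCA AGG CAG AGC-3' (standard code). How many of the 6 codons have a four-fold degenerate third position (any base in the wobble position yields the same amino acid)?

3

Codon 1 GCU (Ala): third position 4-fold.
Codon 2 CUA (Leu): third position 4-fold.
Codon 3 GCA (Ala): third position 4-fold.
Codon 4 AGG (Arg): third position 2-fold.
Codon 5 CAG (Gln): third position 2-fold.
Codon 6 AGC (Ser): third position 2-fold.
Four-fold degenerate third positions: 3.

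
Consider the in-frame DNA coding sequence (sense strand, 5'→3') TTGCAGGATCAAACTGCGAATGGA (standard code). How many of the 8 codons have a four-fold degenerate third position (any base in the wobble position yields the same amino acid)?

3

Codon 1 TTG (Leu): third position 2-fold.
Codon 2 CAG (Gln): third position 2-fold.
Codon 3 GAT (Asp): third position 2-fold.
Codon 4 CAA (Gln): third position 2-fold.
Codon 5 ACT (Thr): third position 4-fold.
Codon 6 GCG (Ala): third position 4-fold.
Codon 7 AAT (Asn): third position 2-fold.
Codon 8 GGA (Gly): third position 4-fold.
Four-fold degenerate third positions: 3.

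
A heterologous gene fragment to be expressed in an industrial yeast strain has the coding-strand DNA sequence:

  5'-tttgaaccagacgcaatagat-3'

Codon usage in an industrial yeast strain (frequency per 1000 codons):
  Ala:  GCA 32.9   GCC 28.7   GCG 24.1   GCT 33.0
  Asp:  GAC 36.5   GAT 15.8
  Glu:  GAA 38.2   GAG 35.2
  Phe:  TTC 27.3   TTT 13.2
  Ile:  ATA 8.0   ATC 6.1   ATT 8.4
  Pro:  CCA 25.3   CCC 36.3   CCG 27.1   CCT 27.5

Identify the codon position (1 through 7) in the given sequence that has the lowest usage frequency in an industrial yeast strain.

6

Codon 1 TTT (Phe): 13.2 per 1000.
Codon 2 GAA (Glu): 38.2 per 1000.
Codon 3 CCA (Pro): 25.3 per 1000.
Codon 4 GAC (Asp): 36.5 per 1000.
Codon 5 GCA (Ala): 32.9 per 1000.
Codon 6 ATA (Ile): 8.0 per 1000.
Codon 7 GAT (Asp): 15.8 per 1000.
Lowest frequency is 8.0 at codon 6.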